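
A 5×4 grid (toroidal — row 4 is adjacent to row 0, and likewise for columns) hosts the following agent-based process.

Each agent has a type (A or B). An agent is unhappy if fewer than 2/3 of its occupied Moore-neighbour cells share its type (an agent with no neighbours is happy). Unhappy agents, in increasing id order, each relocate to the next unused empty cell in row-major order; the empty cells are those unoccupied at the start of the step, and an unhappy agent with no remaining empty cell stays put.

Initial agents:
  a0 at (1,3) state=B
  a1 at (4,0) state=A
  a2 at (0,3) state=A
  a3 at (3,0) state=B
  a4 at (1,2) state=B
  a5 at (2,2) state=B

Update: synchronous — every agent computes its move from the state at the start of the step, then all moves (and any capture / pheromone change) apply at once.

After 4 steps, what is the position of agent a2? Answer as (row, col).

t=1: a0@(1,3):B a1@(0,0):A a2@(0,1):A a3@(0,2):B a4@(1,2):B a5@(2,2):B
t=2: a0@(1,3):B a1@(0,3):A a2@(1,0):A a3@(0,2):B a4@(1,2):B a5@(2,2):B
t=3: a0@(0,0):B a1@(0,1):A a2@(1,1):A a3@(0,2):B a4@(1,2):B a5@(2,2):B
t=4: a0@(0,3):B a1@(1,0):A a2@(1,3):A a3@(2,0):B a4@(2,1):B a5@(2,3):B

(1, 3)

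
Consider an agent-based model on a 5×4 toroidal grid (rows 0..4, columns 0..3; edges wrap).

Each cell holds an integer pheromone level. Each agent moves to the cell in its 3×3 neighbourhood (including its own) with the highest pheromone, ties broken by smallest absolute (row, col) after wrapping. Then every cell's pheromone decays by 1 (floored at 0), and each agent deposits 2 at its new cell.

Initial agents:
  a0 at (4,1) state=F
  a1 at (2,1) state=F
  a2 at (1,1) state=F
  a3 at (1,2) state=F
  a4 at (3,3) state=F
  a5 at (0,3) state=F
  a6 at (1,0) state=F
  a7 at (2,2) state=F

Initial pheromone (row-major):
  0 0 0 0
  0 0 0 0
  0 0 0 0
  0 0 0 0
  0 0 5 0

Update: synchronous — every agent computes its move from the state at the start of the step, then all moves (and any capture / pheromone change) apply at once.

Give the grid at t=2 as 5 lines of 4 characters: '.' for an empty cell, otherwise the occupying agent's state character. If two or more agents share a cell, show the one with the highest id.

F...
....
....
....
..F.

t=1: a0@(4,2) a1@(1,0) a2@(0,0) a3@(0,1) a4@(4,2) a5@(4,2) a6@(0,0) a7@(1,1) | pheromone: 4 2 0 0 / 2 2 0 0 / 0 0 0 0 / 0 0 0 0 / 0 0 10 0
t=2: a0@(4,2) a1@(0,0) a2@(0,0) a3@(4,2) a4@(4,2) a5@(4,2) a6@(0,0) a7@(0,0) | pheromone: 11 1 0 0 / 1 1 0 0 / 0 0 0 0 / 0 0 0 0 / 0 0 17 0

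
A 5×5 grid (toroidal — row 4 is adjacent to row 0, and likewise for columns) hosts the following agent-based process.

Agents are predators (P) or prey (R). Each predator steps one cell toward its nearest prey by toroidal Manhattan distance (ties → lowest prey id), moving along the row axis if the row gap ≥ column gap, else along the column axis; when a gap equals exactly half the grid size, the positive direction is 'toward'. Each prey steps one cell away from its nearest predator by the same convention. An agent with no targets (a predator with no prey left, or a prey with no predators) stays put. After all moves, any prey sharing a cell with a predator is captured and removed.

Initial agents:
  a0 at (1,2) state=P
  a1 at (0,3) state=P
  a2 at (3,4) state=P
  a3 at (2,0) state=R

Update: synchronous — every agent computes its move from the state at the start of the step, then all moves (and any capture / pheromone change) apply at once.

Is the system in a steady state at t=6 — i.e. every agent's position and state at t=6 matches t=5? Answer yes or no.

yes

t=1: a0@(1,1):P a1@(1,3):P a2@(2,4):P a3@(1,0):R
t=2: a0@(1,0):P a1@(1,4):P a2@(1,4):P
t=3: (unchanged — steady state)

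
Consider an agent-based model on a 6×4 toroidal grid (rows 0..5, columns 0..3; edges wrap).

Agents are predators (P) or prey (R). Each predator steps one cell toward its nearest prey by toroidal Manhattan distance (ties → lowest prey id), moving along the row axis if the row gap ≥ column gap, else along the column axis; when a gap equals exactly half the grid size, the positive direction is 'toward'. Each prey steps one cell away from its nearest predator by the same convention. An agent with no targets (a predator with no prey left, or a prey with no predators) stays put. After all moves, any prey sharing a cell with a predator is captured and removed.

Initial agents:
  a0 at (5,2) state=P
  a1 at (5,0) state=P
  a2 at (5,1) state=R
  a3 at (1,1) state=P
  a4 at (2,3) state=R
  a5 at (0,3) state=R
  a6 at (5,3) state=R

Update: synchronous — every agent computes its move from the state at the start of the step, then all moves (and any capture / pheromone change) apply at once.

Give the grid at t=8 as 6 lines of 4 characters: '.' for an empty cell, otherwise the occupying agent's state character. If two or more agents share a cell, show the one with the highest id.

....
....
....
....
..PP
..R.

t=1: a0@(5,1):P a1@(5,1):P a2@(5,0):R a3@(0,1):P a4@(2,2):R a5@(1,3):R a6@(5,0):R
t=2: a0@(5,0):P a1@(5,0):P a2@(5,3):R a3@(5,1):P a4@(3,2):R a5@(1,2):R a6@(5,3):R
t=3: a0@(5,3):P a1@(5,3):P a3@(5,2):P a4@(2,2):R a5@(2,2):R
t=4: a0@(0,3):P a1@(0,3):P a3@(0,2):P a4@(1,2):R a5@(1,2):R
t=5: a0@(1,3):P a1@(1,3):P a3@(1,2):P a4@(2,2):R a5@(2,2):R
t=6: a0@(2,3):P a1@(2,3):P a3@(2,2):P a4@(3,2):R a5@(3,2):R
t=7: a0@(3,3):P a1@(3,3):P a3@(3,2):P a4@(4,2):R a5@(4,2):R
t=8: a0@(4,3):P a1@(4,3):P a3@(4,2):P a4@(5,2):R a5@(5,2):R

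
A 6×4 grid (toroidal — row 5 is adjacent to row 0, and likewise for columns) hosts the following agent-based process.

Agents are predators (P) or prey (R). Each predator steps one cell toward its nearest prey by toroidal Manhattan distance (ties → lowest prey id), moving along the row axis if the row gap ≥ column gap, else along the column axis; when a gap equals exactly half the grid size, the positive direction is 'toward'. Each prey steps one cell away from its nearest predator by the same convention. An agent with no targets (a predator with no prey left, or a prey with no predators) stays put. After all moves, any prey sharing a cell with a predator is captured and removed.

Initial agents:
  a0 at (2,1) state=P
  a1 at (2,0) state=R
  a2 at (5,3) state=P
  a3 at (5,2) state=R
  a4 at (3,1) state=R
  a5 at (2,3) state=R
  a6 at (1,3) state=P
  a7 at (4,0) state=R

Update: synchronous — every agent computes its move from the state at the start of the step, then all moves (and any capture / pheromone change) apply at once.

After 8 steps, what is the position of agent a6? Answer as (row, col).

t=1: a0@(2,0):P a2@(5,2):P a3@(5,1):R a4@(4,1):R a5@(3,3):R a6@(2,3):P a7@(3,0):R
t=2: a0@(3,0):P a2@(5,1):P a3@(5,0):R a4@(3,1):R a5@(4,3):R a6@(3,3):P a7@(4,0):R
t=3: a0@(3,1):P a2@(5,0):P a3@(5,3):R a4@(3,2):R a5@(5,3):R a6@(4,3):P
t=4: a0@(3,2):P a2@(5,3):P a3@(5,2):R a4@(3,3):R a5@(5,2):R a6@(5,3):P
t=5: a0@(3,3):P a2@(5,2):P a3@(5,1):R a4@(3,0):R a5@(5,1):R a6@(5,2):P
t=6: a0@(3,0):P a2@(5,1):P a3@(5,0):R a4@(3,1):R a5@(5,0):R a6@(5,1):P
t=7: a0@(3,1):P a2@(5,0):P a3@(5,3):R a4@(3,2):R a5@(5,3):R a6@(5,0):P
t=8: a0@(3,2):P a2@(5,3):P a3@(5,2):R a4@(3,3):R a5@(5,2):R a6@(5,3):P

(5, 3)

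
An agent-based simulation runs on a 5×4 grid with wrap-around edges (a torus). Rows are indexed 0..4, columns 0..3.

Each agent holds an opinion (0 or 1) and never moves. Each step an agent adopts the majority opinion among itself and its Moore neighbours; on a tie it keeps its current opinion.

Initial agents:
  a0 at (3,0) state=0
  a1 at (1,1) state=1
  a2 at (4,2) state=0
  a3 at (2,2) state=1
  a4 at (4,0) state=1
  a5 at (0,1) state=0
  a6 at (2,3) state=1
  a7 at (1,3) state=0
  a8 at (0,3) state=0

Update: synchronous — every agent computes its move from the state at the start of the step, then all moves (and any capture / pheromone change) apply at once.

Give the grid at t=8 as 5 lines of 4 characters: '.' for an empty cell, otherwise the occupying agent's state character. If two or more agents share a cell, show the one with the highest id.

t=1: a0@(3,0):1 a1@(1,1):1 a2@(4,2):0 a3@(2,2):1 a4@(4,0):0 a5@(0,1):0 a6@(2,3):1 a7@(1,3):0 a8@(0,3):0
t=2: (unchanged — steady state)

.0.0
.1.0
..11
1...
0.0.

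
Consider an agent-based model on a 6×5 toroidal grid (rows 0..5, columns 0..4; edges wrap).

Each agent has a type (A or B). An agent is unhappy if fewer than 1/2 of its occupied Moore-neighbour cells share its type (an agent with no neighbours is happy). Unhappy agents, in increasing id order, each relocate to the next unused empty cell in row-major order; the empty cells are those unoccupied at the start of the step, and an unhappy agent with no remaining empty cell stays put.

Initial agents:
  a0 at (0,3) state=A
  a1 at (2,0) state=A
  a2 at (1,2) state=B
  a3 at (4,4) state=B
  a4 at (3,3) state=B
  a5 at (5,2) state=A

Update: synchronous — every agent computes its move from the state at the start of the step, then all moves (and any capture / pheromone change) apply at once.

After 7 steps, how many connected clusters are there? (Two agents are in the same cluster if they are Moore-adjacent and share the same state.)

t=1: a0@(0,3):A a1@(2,0):A a2@(0,0):B a3@(4,4):B a4@(3,3):B a5@(5,2):A
t=2: (unchanged — steady state)

4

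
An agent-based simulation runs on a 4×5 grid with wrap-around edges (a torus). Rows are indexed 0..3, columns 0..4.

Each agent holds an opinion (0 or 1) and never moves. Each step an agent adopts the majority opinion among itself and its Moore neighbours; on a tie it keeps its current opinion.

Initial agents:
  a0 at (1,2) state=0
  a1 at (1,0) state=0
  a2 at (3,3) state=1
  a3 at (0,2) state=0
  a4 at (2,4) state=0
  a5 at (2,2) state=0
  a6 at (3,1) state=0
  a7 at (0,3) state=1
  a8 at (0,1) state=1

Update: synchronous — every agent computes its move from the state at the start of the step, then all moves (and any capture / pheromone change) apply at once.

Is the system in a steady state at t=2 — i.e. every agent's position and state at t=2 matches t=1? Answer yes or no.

t=1: a0@(1,2):0 a1@(1,0):0 a2@(3,3):0 a3@(0,2):0 a4@(2,4):0 a5@(2,2):0 a6@(3,1):0 a7@(0,3):1 a8@(0,1):0
t=2: a0@(1,2):0 a1@(1,0):0 a2@(3,3):0 a3@(0,2):0 a4@(2,4):0 a5@(2,2):0 a6@(3,1):0 a7@(0,3):0 a8@(0,1):0

no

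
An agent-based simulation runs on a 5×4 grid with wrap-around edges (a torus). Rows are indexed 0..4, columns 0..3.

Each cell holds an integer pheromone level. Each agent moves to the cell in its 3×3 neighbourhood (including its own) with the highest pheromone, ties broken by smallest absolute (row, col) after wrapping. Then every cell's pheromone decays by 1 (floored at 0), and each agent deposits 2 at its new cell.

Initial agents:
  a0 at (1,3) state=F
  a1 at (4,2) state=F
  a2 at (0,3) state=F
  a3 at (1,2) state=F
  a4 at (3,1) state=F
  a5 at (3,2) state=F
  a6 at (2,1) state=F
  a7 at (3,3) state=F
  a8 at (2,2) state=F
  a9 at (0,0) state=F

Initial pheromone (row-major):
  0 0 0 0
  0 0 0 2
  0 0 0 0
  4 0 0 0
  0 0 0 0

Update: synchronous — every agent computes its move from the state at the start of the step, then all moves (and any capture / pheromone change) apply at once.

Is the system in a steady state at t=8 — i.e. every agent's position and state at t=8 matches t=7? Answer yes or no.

t=1: a0@(1,3) a1@(0,1) a2@(1,3) a3@(1,3) a4@(3,0) a5@(2,1) a6@(3,0) a7@(3,0) a8@(1,3) a9@(1,3) | pheromone: 0 2 0 0 / 0 0 0 11 / 0 2 0 0 / 9 0 0 0 / 0 0 0 0
t=2: a0@(1,3) a1@(0,1) a2@(1,3) a3@(1,3) a4@(3,0) a5@(3,0) a6@(3,0) a7@(3,0) a8@(1,3) a9@(1,3) | pheromone: 0 3 0 0 / 0 0 0 20 / 0 1 0 0 / 16 0 0 0 / 0 0 0 0
t=3: a0@(1,3) a1@(0,1) a2@(1,3) a3@(1,3) a4@(3,0) a5@(3,0) a6@(3,0) a7@(3,0) a8@(1,3) a9@(1,3) | pheromone: 0 4 0 0 / 0 0 0 29 / 0 0 0 0 / 23 0 0 0 / 0 0 0 0
t=4: a0@(1,3) a1@(0,1) a2@(1,3) a3@(1,3) a4@(3,0) a5@(3,0) a6@(3,0) a7@(3,0) a8@(1,3) a9@(1,3) | pheromone: 0 5 0 0 / 0 0 0 38 / 0 0 0 0 / 30 0 0 0 / 0 0 0 0
t=5: a0@(1,3) a1@(0,1) a2@(1,3) a3@(1,3) a4@(3,0) a5@(3,0) a6@(3,0) a7@(3,0) a8@(1,3) a9@(1,3) | pheromone: 0 6 0 0 / 0 0 0 47 / 0 0 0 0 / 37 0 0 0 / 0 0 0 0
t=6: a0@(1,3) a1@(0,1) a2@(1,3) a3@(1,3) a4@(3,0) a5@(3,0) a6@(3,0) a7@(3,0) a8@(1,3) a9@(1,3) | pheromone: 0 7 0 0 / 0 0 0 56 / 0 0 0 0 / 44 0 0 0 / 0 0 0 0
t=7: a0@(1,3) a1@(0,1) a2@(1,3) a3@(1,3) a4@(3,0) a5@(3,0) a6@(3,0) a7@(3,0) a8@(1,3) a9@(1,3) | pheromone: 0 8 0 0 / 0 0 0 65 / 0 0 0 0 / 51 0 0 0 / 0 0 0 0
t=8: a0@(1,3) a1@(0,1) a2@(1,3) a3@(1,3) a4@(3,0) a5@(3,0) a6@(3,0) a7@(3,0) a8@(1,3) a9@(1,3) | pheromone: 0 9 0 0 / 0 0 0 74 / 0 0 0 0 / 58 0 0 0 / 0 0 0 0

yes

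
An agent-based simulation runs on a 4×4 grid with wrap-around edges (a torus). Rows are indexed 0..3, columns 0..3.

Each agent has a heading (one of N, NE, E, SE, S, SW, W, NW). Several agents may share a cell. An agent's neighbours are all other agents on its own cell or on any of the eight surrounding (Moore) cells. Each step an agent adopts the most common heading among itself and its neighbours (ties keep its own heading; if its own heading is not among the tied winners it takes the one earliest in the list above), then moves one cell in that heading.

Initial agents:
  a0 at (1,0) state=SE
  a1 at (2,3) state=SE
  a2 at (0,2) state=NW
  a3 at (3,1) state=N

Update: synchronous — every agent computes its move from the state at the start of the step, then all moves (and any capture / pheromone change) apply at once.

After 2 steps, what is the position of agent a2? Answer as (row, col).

t=1: a0@(2,1):SE a1@(3,0):SE a2@(3,1):NW a3@(2,1):N
t=2: a0@(3,2):SE a1@(0,1):SE a2@(0,2):SE a3@(3,2):SE

(0, 2)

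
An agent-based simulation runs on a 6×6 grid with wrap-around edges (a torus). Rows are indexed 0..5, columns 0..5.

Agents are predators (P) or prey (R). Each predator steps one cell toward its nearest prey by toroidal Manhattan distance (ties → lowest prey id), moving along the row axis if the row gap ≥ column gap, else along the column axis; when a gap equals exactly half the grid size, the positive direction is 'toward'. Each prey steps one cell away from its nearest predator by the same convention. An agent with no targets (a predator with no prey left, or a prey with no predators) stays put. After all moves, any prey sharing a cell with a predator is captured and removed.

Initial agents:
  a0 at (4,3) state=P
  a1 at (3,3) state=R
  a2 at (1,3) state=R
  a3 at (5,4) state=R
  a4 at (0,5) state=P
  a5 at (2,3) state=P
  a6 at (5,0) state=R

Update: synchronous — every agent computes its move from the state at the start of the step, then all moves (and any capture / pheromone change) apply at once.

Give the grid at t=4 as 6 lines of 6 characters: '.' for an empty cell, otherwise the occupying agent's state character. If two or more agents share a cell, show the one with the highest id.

...P.P
......
......
...R..
.....R
...RR.

t=1: a0@(3,3):P a1@(2,3):R a2@(0,3):R a3@(0,4):R a4@(5,5):P a5@(3,3):P a6@(4,0):R
t=2: a0@(2,3):P a1@(1,3):R a2@(5,3):R a3@(1,4):R a4@(0,5):P a5@(2,3):P a6@(3,0):R
t=3: a0@(1,3):P a1@(0,3):R a2@(4,3):R a3@(0,4):R a4@(1,5):P a5@(1,3):P a6@(3,5):R
t=4: a0@(0,3):P a1@(5,3):R a2@(3,3):R a3@(5,4):R a4@(0,5):P a5@(0,3):P a6@(4,5):R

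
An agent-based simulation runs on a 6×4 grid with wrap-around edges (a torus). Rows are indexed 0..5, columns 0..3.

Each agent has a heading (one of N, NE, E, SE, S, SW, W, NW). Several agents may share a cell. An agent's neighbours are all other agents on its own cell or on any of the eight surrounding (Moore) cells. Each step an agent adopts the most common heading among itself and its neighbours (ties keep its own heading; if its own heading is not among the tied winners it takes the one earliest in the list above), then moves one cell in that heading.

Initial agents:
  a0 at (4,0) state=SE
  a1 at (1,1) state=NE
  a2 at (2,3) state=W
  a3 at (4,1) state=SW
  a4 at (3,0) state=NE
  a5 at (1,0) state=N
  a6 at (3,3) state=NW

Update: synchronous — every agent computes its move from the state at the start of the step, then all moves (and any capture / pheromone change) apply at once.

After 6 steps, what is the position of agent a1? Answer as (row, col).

t=1: a0@(5,1):SE a1@(0,2):NE a2@(2,2):W a3@(5,0):SW a4@(2,1):NE a5@(0,0):N a6@(2,2):NW
t=2: a0@(0,2):SE a1@(5,3):NE a2@(2,1):W a3@(0,3):SW a4@(1,2):NE a5@(5,0):N a6@(1,1):NW
t=3: a0@(5,3):NE a1@(4,0):NE a2@(2,0):W a3@(5,0):NE a4@(0,3):NE a5@(4,0):N a6@(0,0):NW
t=4: a0@(4,0):NE a1@(3,1):NE a2@(2,3):W a3@(4,1):NE a4@(5,0):NE a5@(3,1):NE a6@(5,1):NE
t=5: a0@(3,1):NE a1@(2,2):NE a2@(2,2):W a3@(3,2):NE a4@(4,1):NE a5@(2,2):NE a6@(4,2):NE
t=6: a0@(2,2):NE a1@(1,3):NE a2@(1,3):NE a3@(2,3):NE a4@(3,2):NE a5@(1,3):NE a6@(3,3):NE

(1, 3)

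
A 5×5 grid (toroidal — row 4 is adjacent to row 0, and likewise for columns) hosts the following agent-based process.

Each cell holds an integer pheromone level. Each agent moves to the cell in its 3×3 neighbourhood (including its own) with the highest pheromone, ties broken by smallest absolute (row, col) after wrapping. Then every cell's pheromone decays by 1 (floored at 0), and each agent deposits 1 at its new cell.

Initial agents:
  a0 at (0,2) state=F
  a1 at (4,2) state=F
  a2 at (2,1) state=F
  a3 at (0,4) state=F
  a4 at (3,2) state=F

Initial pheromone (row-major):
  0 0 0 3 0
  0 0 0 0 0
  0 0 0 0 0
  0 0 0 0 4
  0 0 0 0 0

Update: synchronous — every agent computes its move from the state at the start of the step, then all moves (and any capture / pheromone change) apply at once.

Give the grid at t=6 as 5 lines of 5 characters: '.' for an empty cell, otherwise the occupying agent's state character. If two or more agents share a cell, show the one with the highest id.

...F.
F....
.....
.....
.....

t=1: a0@(0,3) a1@(0,3) a2@(1,0) a3@(0,3) a4@(2,1) | pheromone: 0 0 0 5 0 / 1 0 0 0 0 / 0 1 0 0 0 / 0 0 0 0 3 / 0 0 0 0 0
t=2: a0@(0,3) a1@(0,3) a2@(1,0) a3@(0,3) a4@(1,0) | pheromone: 0 0 0 7 0 / 2 0 0 0 0 / 0 0 0 0 0 / 0 0 0 0 2 / 0 0 0 0 0
t=3: a0@(0,3) a1@(0,3) a2@(1,0) a3@(0,3) a4@(1,0) | pheromone: 0 0 0 9 0 / 3 0 0 0 0 / 0 0 0 0 0 / 0 0 0 0 1 / 0 0 0 0 0
t=4: a0@(0,3) a1@(0,3) a2@(1,0) a3@(0,3) a4@(1,0) | pheromone: 0 0 0 11 0 / 4 0 0 0 0 / 0 0 0 0 0 / 0 0 0 0 0 / 0 0 0 0 0
t=5: a0@(0,3) a1@(0,3) a2@(1,0) a3@(0,3) a4@(1,0) | pheromone: 0 0 0 13 0 / 5 0 0 0 0 / 0 0 0 0 0 / 0 0 0 0 0 / 0 0 0 0 0
t=6: a0@(0,3) a1@(0,3) a2@(1,0) a3@(0,3) a4@(1,0) | pheromone: 0 0 0 15 0 / 6 0 0 0 0 / 0 0 0 0 0 / 0 0 0 0 0 / 0 0 0 0 0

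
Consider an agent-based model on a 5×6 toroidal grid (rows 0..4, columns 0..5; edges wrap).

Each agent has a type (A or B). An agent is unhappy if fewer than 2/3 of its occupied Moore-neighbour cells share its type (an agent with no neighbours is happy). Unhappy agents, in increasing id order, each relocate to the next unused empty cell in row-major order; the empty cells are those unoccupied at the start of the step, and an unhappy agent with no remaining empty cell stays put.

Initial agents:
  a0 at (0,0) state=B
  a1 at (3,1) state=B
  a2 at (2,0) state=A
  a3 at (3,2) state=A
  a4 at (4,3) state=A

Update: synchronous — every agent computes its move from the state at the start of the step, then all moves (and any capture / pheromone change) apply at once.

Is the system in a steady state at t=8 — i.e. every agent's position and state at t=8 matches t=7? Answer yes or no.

no

t=1: a0@(0,0):B a1@(0,1):B a2@(0,2):A a3@(0,3):A a4@(4,3):A
t=2: a0@(0,0):B a1@(0,4):B a2@(0,2):A a3@(0,3):A a4@(4,3):A
t=3: a0@(0,0):B a1@(0,1):B a2@(0,2):A a3@(0,3):A a4@(4,3):A
t=4: a0@(0,0):B a1@(0,4):B a2@(0,2):A a3@(0,3):A a4@(4,3):A
t=5: a0@(0,0):B a1@(0,1):B a2@(0,2):A a3@(0,3):A a4@(4,3):A
t=6: a0@(0,0):B a1@(0,4):B a2@(0,2):A a3@(0,3):A a4@(4,3):A
t=7: a0@(0,0):B a1@(0,1):B a2@(0,2):A a3@(0,3):A a4@(4,3):A
t=8: a0@(0,0):B a1@(0,4):B a2@(0,2):A a3@(0,3):A a4@(4,3):A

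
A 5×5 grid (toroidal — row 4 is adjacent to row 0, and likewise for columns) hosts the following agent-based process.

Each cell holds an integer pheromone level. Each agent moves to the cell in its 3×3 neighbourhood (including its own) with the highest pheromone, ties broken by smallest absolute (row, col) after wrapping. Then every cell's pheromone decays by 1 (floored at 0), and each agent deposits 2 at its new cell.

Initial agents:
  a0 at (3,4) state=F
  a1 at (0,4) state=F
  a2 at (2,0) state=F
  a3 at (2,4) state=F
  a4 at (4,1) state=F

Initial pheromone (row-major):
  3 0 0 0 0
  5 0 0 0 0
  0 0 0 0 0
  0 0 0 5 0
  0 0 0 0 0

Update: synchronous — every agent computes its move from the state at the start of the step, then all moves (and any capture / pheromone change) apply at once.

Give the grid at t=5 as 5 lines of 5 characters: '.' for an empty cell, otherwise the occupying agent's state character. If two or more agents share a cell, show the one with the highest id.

t=1: a0@(3,3) a1@(1,0) a2@(1,0) a3@(1,0) a4@(0,0) | pheromone: 4 0 0 0 0 / 10 0 0 0 0 / 0 0 0 0 0 / 0 0 0 6 0 / 0 0 0 0 0
t=2: a0@(3,3) a1@(1,0) a2@(1,0) a3@(1,0) a4@(1,0) | pheromone: 3 0 0 0 0 / 17 0 0 0 0 / 0 0 0 0 0 / 0 0 0 7 0 / 0 0 0 0 0
t=3: a0@(3,3) a1@(1,0) a2@(1,0) a3@(1,0) a4@(1,0) | pheromone: 2 0 0 0 0 / 24 0 0 0 0 / 0 0 0 0 0 / 0 0 0 8 0 / 0 0 0 0 0
t=4: a0@(3,3) a1@(1,0) a2@(1,0) a3@(1,0) a4@(1,0) | pheromone: 1 0 0 0 0 / 31 0 0 0 0 / 0 0 0 0 0 / 0 0 0 9 0 / 0 0 0 0 0
t=5: a0@(3,3) a1@(1,0) a2@(1,0) a3@(1,0) a4@(1,0) | pheromone: 0 0 0 0 0 / 38 0 0 0 0 / 0 0 0 0 0 / 0 0 0 10 0 / 0 0 0 0 0

.....
F....
.....
...F.
.....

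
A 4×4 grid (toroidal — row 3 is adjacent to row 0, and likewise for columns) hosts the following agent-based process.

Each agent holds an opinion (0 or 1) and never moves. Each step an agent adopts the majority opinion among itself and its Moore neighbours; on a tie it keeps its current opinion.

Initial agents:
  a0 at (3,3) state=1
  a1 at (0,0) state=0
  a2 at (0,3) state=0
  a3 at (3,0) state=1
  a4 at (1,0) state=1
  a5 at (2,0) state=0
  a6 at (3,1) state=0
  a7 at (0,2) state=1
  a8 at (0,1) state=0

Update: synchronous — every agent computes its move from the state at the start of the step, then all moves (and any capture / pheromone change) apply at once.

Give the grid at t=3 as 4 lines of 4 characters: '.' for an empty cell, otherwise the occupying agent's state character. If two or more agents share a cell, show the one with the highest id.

0000
0...
0...
00.0

t=1: a0@(3,3):1 a1@(0,0):0 a2@(0,3):1 a3@(3,0):0 a4@(1,0):0 a5@(2,0):1 a6@(3,1):0 a7@(0,2):0 a8@(0,1):0
t=2: a0@(3,3):1 a1@(0,0):0 a2@(0,3):0 a3@(3,0):0 a4@(1,0):0 a5@(2,0):0 a6@(3,1):0 a7@(0,2):0 a8@(0,1):0
t=3: a0@(3,3):0 a1@(0,0):0 a2@(0,3):0 a3@(3,0):0 a4@(1,0):0 a5@(2,0):0 a6@(3,1):0 a7@(0,2):0 a8@(0,1):0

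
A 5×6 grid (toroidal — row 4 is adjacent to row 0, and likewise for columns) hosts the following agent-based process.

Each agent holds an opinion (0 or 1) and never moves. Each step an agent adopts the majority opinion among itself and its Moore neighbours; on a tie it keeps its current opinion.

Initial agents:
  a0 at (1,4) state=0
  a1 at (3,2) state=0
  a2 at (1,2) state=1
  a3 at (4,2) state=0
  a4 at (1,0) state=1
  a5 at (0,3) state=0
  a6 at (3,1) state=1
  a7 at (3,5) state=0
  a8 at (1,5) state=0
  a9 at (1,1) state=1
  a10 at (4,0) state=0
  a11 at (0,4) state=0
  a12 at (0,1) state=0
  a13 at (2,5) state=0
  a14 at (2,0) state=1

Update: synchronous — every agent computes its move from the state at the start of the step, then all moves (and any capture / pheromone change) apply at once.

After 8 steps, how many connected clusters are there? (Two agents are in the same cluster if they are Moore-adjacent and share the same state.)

t=1: a0@(1,4):0 a1@(3,2):0 a2@(1,2):1 a3@(4,2):0 a4@(1,0):1 a5@(0,3):0 a6@(3,1):0 a7@(3,5):0 a8@(1,5):0 a9@(1,1):1 a10@(4,0):0 a11@(0,4):0 a12@(0,1):0 a13@(2,5):0 a14@(2,0):1
t=2: a0@(1,4):0 a1@(3,2):0 a2@(1,2):1 a3@(4,2):0 a4@(1,0):1 a5@(0,3):0 a6@(3,1):0 a7@(3,5):0 a8@(1,5):0 a9@(1,1):1 a10@(4,0):0 a11@(0,4):0 a12@(0,1):0 a13@(2,5):0 a14@(2,0):0
t=3: a0@(1,4):0 a1@(3,2):0 a2@(1,2):1 a3@(4,2):0 a4@(1,0):0 a5@(0,3):0 a6@(3,1):0 a7@(3,5):0 a8@(1,5):0 a9@(1,1):1 a10@(4,0):0 a11@(0,4):0 a12@(0,1):0 a13@(2,5):0 a14@(2,0):0
t=4: a0@(1,4):0 a1@(3,2):0 a2@(1,2):1 a3@(4,2):0 a4@(1,0):0 a5@(0,3):0 a6@(3,1):0 a7@(3,5):0 a8@(1,5):0 a9@(1,1):0 a10@(4,0):0 a11@(0,4):0 a12@(0,1):0 a13@(2,5):0 a14@(2,0):0
t=5: a0@(1,4):0 a1@(3,2):0 a2@(1,2):0 a3@(4,2):0 a4@(1,0):0 a5@(0,3):0 a6@(3,1):0 a7@(3,5):0 a8@(1,5):0 a9@(1,1):0 a10@(4,0):0 a11@(0,4):0 a12@(0,1):0 a13@(2,5):0 a14@(2,0):0
t=6: (unchanged — steady state)

1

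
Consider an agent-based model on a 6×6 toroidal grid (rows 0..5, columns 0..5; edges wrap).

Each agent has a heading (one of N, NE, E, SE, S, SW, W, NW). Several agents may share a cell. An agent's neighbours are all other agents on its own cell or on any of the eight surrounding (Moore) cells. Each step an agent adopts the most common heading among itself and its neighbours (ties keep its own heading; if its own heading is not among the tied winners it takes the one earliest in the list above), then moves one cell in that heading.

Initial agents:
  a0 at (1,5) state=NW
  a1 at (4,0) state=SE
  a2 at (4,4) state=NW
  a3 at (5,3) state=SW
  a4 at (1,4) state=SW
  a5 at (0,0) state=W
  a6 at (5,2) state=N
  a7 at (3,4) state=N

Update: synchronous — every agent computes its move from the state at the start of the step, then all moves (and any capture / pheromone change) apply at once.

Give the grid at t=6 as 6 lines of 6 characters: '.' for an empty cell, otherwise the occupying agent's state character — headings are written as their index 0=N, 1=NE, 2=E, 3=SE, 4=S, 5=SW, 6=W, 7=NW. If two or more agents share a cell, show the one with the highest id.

t=1: a0@(0,4):NW a1@(5,1):SE a2@(3,3):NW a3@(0,2):SW a4@(2,3):SW a5@(0,5):W a6@(4,2):N a7@(2,4):N
t=2: a0@(5,3):NW a1@(0,2):SE a2@(2,3):N a3@(1,1):SW a4@(3,2):SW a5@(0,4):W a6@(3,2):N a7@(1,4):N
t=3: a0@(4,2):NW a1@(1,3):SE a2@(1,3):N a3@(2,0):SW a4@(2,2):N a5@(0,3):W a6@(2,2):N a7@(0,4):N
t=4: a0@(3,1):NW a1@(0,3):N a2@(0,3):N a3@(3,5):SW a4@(1,2):N a5@(5,3):N a6@(1,2):N a7@(5,4):N
t=5: a0@(2,0):NW a1@(5,3):N a2@(5,3):N a3@(4,4):SW a4@(0,2):N a5@(4,3):N a6@(0,2):N a7@(4,4):N
t=6: a0@(1,5):NW a1@(4,3):N a2@(4,3):N a3@(3,4):N a4@(5,2):N a5@(3,3):N a6@(5,2):N a7@(3,4):N

......
.....7
......
...00.
...0..
..0...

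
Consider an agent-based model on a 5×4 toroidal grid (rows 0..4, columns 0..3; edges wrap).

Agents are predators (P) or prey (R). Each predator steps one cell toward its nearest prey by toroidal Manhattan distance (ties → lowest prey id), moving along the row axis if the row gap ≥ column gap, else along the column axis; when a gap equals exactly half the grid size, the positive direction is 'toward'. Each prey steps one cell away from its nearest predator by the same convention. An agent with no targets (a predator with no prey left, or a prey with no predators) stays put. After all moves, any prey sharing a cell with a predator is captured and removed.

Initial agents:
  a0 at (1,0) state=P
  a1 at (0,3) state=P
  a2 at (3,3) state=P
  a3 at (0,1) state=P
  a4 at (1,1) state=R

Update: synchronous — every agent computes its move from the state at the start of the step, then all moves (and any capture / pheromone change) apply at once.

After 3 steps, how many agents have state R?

0

t=1: a0@(1,1):P a1@(0,0):P a2@(2,3):P a3@(1,1):P a4@(1,2):R
t=2: a0@(1,2):P a1@(0,1):P a2@(1,3):P a3@(1,2):P
t=3: (unchanged — steady state)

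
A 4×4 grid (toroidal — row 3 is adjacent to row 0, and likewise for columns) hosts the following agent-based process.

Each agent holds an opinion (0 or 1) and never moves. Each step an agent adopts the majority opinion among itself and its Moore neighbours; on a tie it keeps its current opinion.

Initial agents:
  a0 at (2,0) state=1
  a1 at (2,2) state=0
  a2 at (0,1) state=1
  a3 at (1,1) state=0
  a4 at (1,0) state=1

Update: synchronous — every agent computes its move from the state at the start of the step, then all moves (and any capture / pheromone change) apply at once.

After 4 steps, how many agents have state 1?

4

t=1: a0@(2,0):1 a1@(2,2):0 a2@(0,1):1 a3@(1,1):1 a4@(1,0):1
t=2: (unchanged — steady state)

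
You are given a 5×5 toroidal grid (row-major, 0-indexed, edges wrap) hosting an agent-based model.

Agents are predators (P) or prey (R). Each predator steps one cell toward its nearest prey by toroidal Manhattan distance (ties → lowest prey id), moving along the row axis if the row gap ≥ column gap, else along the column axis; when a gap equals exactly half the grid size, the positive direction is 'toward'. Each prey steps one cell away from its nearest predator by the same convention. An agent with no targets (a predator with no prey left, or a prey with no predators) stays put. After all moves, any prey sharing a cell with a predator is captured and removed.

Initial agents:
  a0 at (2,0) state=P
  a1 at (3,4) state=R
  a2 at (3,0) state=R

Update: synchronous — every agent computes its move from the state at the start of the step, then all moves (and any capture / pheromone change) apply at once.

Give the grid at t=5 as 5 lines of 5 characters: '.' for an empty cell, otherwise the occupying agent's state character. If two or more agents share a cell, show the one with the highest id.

.....
.....
P....
R...R
.....

t=1: a0@(3,0):P a1@(4,4):R a2@(4,0):R
t=2: a0@(4,0):P a1@(0,4):R a2@(0,0):R
t=3: a0@(0,0):P a1@(1,4):R a2@(1,0):R
t=4: a0@(1,0):P a1@(2,4):R a2@(2,0):R
t=5: a0@(2,0):P a1@(3,4):R a2@(3,0):R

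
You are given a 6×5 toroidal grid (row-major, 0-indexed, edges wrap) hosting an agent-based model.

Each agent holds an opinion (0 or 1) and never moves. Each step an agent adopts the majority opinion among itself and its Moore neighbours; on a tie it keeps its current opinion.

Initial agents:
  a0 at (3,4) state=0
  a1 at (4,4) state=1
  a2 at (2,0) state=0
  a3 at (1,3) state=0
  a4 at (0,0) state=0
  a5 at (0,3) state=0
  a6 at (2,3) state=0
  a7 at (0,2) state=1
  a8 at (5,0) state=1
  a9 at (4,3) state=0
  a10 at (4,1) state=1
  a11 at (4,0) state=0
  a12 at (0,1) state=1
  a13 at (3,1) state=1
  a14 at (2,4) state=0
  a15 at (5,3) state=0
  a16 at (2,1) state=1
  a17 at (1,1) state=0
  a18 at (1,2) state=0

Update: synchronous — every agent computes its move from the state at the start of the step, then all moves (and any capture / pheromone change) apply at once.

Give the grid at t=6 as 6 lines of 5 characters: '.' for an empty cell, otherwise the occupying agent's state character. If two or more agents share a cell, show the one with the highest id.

t=1: a0@(3,4):0 a1@(4,4):0 a2@(2,0):0 a3@(1,3):0 a4@(0,0):0 a5@(0,3):0 a6@(2,3):0 a7@(0,2):0 a8@(5,0):1 a9@(4,3):0 a10@(4,1):1 a11@(4,0):1 a12@(0,1):1 a13@(3,1):1 a14@(2,4):0 a15@(5,3):0 a16@(2,1):0 a17@(1,1):0 a18@(1,2):0
t=2: a0@(3,4):0 a1@(4,4):0 a2@(2,0):0 a3@(1,3):0 a4@(0,0):0 a5@(0,3):0 a6@(2,3):0 a7@(0,2):0 a8@(5,0):1 a9@(4,3):0 a10@(4,1):1 a11@(4,0):1 a12@(0,1):0 a13@(3,1):1 a14@(2,4):0 a15@(5,3):0 a16@(2,1):0 a17@(1,1):0 a18@(1,2):0
t=3: (unchanged — steady state)

0000.
.000.
00.00
.1..0
11.00
1..0.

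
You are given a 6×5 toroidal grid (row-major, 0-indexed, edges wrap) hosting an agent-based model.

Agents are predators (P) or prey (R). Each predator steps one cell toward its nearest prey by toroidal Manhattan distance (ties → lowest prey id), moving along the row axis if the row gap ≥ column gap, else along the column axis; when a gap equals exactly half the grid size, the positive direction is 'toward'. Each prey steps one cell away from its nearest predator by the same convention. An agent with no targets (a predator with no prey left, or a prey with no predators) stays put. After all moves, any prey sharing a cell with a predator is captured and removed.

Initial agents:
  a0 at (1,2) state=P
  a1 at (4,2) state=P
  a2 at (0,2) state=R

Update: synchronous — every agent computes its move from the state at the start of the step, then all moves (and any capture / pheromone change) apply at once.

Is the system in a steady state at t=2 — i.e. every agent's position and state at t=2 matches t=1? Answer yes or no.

t=1: a0@(0,2):P a1@(5,2):P
t=2: (unchanged — steady state)

yes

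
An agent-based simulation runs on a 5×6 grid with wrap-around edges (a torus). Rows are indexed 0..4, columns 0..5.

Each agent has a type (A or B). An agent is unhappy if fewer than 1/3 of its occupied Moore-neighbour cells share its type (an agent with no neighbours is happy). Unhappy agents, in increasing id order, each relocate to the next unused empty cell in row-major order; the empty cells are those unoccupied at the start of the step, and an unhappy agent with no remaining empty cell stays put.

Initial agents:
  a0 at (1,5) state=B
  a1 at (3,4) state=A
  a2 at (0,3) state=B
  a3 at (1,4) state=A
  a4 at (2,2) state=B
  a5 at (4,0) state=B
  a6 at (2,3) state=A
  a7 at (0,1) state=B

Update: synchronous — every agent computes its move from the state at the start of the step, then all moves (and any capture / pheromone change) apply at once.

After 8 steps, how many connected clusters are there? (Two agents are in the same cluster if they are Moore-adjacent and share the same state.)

2

t=1: a0@(0,0):B a1@(3,4):A a2@(0,2):B a3@(1,4):A a4@(0,4):B a5@(4,0):B a6@(2,3):A a7@(0,1):B
t=2: a0@(0,0):B a1@(3,4):A a2@(0,2):B a3@(1,4):A a4@(0,3):B a5@(4,0):B a6@(2,3):A a7@(0,1):B
t=3: (unchanged — steady state)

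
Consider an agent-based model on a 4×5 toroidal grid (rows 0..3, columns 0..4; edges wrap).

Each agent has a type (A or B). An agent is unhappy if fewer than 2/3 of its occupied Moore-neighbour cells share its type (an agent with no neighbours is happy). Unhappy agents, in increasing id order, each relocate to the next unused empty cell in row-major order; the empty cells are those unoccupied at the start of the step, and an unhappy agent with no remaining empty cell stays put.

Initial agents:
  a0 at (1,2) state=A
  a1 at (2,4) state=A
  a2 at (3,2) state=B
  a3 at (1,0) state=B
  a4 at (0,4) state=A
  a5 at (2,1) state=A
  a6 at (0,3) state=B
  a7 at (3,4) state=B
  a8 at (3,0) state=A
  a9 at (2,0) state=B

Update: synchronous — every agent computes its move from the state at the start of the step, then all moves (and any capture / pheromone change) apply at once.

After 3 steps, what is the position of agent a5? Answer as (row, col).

t=1: a0@(0,0):A a1@(0,1):A a2@(0,2):B a3@(1,1):B a4@(1,3):A a5@(1,4):A a6@(2,2):B a7@(2,3):B a8@(3,1):A a9@(3,3):B
t=2: a0@(0,0):A a1@(0,3):A a2@(0,4):B a3@(1,0):B a4@(1,2):A a5@(1,4):A a6@(2,0):B a7@(2,1):B a8@(2,4):A a9@(3,3):B
t=3: a0@(0,1):A a1@(0,2):A a2@(1,1):B a3@(1,3):B a4@(2,2):A a5@(2,3):A a6@(3,0):B a7@(2,1):B a8@(3,1):A a9@(3,2):B

(2, 3)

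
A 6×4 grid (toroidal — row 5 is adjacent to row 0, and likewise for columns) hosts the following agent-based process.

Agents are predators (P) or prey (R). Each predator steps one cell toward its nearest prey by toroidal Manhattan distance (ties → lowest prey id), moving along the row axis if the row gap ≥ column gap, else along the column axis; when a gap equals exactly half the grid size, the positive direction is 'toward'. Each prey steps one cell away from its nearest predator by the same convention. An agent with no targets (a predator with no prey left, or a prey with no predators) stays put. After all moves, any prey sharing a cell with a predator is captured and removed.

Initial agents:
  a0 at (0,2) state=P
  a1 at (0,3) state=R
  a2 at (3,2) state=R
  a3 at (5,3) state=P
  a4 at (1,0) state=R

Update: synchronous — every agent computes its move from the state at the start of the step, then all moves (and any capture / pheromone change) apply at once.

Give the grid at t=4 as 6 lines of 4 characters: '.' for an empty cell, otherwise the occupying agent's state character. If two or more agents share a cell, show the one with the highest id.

..PR
....
...R
..R.
....
....

t=1: a0@(0,3):P a1@(0,0):R a2@(2,2):R a3@(0,3):P a4@(1,3):R
t=2: a0@(0,0):P a1@(0,1):R a2@(3,2):R a3@(0,0):P a4@(2,3):R
t=3: a0@(0,1):P a1@(0,2):R a2@(2,2):R a3@(0,1):P a4@(3,3):R
t=4: a0@(0,2):P a1@(0,3):R a2@(3,2):R a3@(0,2):P a4@(2,3):R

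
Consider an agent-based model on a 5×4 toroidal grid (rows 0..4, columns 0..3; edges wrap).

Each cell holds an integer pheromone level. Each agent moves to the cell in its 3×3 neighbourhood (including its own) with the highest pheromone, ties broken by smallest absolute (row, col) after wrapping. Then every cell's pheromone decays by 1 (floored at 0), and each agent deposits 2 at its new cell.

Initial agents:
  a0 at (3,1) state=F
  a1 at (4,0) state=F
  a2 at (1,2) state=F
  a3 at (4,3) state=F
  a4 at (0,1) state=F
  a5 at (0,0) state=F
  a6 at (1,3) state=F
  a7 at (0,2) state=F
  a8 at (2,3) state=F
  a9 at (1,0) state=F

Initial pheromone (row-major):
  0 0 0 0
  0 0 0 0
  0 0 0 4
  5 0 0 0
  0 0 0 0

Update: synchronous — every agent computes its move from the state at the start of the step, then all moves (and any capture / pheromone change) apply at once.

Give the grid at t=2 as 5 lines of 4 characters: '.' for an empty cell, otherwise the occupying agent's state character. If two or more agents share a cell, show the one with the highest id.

F...
....
....
F...
....

t=1: a0@(3,0) a1@(3,0) a2@(2,3) a3@(3,0) a4@(0,0) a5@(0,0) a6@(2,3) a7@(0,1) a8@(3,0) a9@(2,3) | pheromone: 4 2 0 0 / 0 0 0 0 / 0 0 0 9 / 12 0 0 0 / 0 0 0 0
t=2: a0@(3,0) a1@(3,0) a2@(3,0) a3@(3,0) a4@(0,0) a5@(0,0) a6@(3,0) a7@(0,0) a8@(3,0) a9@(3,0) | pheromone: 9 1 0 0 / 0 0 0 0 / 0 0 0 8 / 25 0 0 0 / 0 0 0 0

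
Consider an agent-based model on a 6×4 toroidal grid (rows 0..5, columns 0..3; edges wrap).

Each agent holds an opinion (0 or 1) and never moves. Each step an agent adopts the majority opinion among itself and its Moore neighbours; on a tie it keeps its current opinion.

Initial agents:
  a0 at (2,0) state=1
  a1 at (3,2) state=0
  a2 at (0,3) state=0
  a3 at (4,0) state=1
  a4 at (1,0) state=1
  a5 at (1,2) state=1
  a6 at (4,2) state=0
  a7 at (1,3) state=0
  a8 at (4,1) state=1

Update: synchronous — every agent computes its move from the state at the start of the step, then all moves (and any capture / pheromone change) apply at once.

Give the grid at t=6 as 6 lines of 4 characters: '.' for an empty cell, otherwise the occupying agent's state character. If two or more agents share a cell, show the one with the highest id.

...0
1.01
1...
..0.
110.
....

t=1: a0@(2,0):1 a1@(3,2):0 a2@(0,3):0 a3@(4,0):1 a4@(1,0):1 a5@(1,2):0 a6@(4,2):0 a7@(1,3):1 a8@(4,1):1
t=2: (unchanged — steady state)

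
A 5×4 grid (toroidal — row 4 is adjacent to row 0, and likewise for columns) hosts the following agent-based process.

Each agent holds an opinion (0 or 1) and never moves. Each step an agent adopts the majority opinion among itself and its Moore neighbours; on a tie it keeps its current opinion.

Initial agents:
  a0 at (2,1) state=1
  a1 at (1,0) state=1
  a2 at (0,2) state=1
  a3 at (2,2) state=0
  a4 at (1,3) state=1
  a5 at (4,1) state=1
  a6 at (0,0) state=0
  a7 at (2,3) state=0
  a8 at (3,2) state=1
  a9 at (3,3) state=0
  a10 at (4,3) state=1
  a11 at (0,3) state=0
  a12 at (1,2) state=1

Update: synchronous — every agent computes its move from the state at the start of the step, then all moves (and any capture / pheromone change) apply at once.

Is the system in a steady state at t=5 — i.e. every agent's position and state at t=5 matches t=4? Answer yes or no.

yes

t=1: a0@(2,1):1 a1@(1,0):1 a2@(0,2):1 a3@(2,2):1 a4@(1,3):1 a5@(4,1):1 a6@(0,0):1 a7@(2,3):1 a8@(3,2):1 a9@(3,3):0 a10@(4,3):1 a11@(0,3):1 a12@(1,2):1
t=2: a0@(2,1):1 a1@(1,0):1 a2@(0,2):1 a3@(2,2):1 a4@(1,3):1 a5@(4,1):1 a6@(0,0):1 a7@(2,3):1 a8@(3,2):1 a9@(3,3):1 a10@(4,3):1 a11@(0,3):1 a12@(1,2):1
t=3: (unchanged — steady state)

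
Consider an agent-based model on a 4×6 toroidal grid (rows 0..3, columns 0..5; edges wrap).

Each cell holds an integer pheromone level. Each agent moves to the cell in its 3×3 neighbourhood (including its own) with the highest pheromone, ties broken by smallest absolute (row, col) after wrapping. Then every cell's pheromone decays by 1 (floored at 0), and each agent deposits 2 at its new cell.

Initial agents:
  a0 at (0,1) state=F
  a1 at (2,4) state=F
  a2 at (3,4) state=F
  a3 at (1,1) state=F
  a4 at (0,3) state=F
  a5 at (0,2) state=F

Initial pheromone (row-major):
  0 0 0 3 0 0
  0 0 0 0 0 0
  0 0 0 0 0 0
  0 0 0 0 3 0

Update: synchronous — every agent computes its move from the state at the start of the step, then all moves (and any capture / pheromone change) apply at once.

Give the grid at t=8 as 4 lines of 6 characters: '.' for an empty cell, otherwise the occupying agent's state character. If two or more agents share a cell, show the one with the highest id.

t=1: a0@(0,0) a1@(3,4) a2@(0,3) a3@(0,0) a4@(0,3) a5@(0,3) | pheromone: 4 0 0 8 0 0 / 0 0 0 0 0 0 / 0 0 0 0 0 0 / 0 0 0 0 4 0
t=2: a0@(0,0) a1@(0,3) a2@(0,3) a3@(0,0) a4@(0,3) a5@(0,3) | pheromone: 7 0 0 15 0 0 / 0 0 0 0 0 0 / 0 0 0 0 0 0 / 0 0 0 0 3 0
t=3: a0@(0,0) a1@(0,3) a2@(0,3) a3@(0,0) a4@(0,3) a5@(0,3) | pheromone: 10 0 0 22 0 0 / 0 0 0 0 0 0 / 0 0 0 0 0 0 / 0 0 0 0 2 0
t=4: a0@(0,0) a1@(0,3) a2@(0,3) a3@(0,0) a4@(0,3) a5@(0,3) | pheromone: 13 0 0 29 0 0 / 0 0 0 0 0 0 / 0 0 0 0 0 0 / 0 0 0 0 1 0
t=5: a0@(0,0) a1@(0,3) a2@(0,3) a3@(0,0) a4@(0,3) a5@(0,3) | pheromone: 16 0 0 36 0 0 / 0 0 0 0 0 0 / 0 0 0 0 0 0 / 0 0 0 0 0 0
t=6: a0@(0,0) a1@(0,3) a2@(0,3) a3@(0,0) a4@(0,3) a5@(0,3) | pheromone: 19 0 0 43 0 0 / 0 0 0 0 0 0 / 0 0 0 0 0 0 / 0 0 0 0 0 0
t=7: a0@(0,0) a1@(0,3) a2@(0,3) a3@(0,0) a4@(0,3) a5@(0,3) | pheromone: 22 0 0 50 0 0 / 0 0 0 0 0 0 / 0 0 0 0 0 0 / 0 0 0 0 0 0
t=8: a0@(0,0) a1@(0,3) a2@(0,3) a3@(0,0) a4@(0,3) a5@(0,3) | pheromone: 25 0 0 57 0 0 / 0 0 0 0 0 0 / 0 0 0 0 0 0 / 0 0 0 0 0 0

F..F..
......
......
......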